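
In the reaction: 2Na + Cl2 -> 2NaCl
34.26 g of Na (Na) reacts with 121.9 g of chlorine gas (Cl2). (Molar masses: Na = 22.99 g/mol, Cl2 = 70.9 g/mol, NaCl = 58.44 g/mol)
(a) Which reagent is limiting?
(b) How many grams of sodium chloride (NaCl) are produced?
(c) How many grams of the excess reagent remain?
(a) Na, (b) 87.09 g, (c) 69.07 g

Moles of Na = 34.26 g ÷ 22.99 g/mol = 1.49021 mol
Moles of Cl2 = 121.9 g ÷ 70.9 g/mol = 1.71932 mol
Moles ÷ coefficient: Na: 1.49021/2 = 0.7451, Cl2: 1.71932/1 = 1.719
(a) Na has the smaller value, so Na is the limiting reagent.
(b) Moles of NaCl = 1.49021 mol Na × (2/2) = 1.49021 mol; mass = 1.49021 mol × 58.44 g/mol = 87.09 g
(c) Cl2 consumed = 1.49021 × (1/2) = 0.745107 mol; remaining = 1.71932 − 0.745107 = 0.974216 mol; mass = 0.974216 mol × 70.9 g/mol = 69.07 g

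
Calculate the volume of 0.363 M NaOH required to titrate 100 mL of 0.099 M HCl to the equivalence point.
V_{base} = 27.3 mL

At equivalence: moles acid = moles base.
moles HCl = 0.099 M × 0.1 L = 0.0099 mol
V_NaOH = 0.0099 mol ÷ 0.363 M = 0.02727 L = 27.3 mL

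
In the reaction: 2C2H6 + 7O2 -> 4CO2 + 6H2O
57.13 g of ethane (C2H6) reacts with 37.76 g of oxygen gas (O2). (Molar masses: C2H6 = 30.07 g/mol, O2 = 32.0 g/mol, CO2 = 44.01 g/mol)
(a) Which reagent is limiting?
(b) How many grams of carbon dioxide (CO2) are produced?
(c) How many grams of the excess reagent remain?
(a) O2, (b) 29.68 g, (c) 46.99 g

Moles of C2H6 = 57.13 g ÷ 30.07 g/mol = 1.8999 mol
Moles of O2 = 37.76 g ÷ 32.0 g/mol = 1.18 mol
Moles ÷ coefficient: C2H6: 1.8999/2 = 0.95, O2: 1.18/7 = 0.1686
(a) O2 has the smaller value, so O2 is the limiting reagent.
(b) Moles of CO2 = 1.18 mol O2 × (4/7) = 0.674286 mol; mass = 0.674286 mol × 44.01 g/mol = 29.68 g
(c) C2H6 consumed = 1.18 × (2/7) = 0.337143 mol; remaining = 1.8999 − 0.337143 = 1.56276 mol; mass = 1.56276 mol × 30.07 g/mol = 46.99 g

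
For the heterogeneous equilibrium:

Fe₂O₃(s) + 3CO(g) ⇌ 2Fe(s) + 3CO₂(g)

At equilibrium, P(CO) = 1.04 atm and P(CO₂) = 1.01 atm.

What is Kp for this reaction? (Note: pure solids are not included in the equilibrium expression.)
K_p = 0.916

Solids (Fe₂O₃, Fe) are excluded.
Kp = P(CO₂)³/P(CO)³ = (1.01)³/(1.04)³ = 1.03/1.125 = 0.916.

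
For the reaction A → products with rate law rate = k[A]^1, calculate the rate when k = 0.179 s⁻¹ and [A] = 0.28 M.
0.05012 M/s

rate = k·[A]^1 = 0.179·(0.28)^1 = 0.179·0.28 = 0.05012 M/s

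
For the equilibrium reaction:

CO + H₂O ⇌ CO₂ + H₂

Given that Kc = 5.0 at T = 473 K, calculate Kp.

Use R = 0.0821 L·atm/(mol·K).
K_p = 5.0000

Δn = (moles gaseous products) − (moles gaseous reactants) = 0
T = 473 K; RT = 0.0821 × 473 = 38.8333
Kp = Kc·(RT)^Δn = 5.0 × (38.8333)^0 = 5.0 × 1 = 5.0000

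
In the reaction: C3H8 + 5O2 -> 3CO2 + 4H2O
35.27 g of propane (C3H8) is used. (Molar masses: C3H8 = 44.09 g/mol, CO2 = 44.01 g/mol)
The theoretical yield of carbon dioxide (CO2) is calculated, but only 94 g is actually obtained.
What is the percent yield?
Moles of C3H8 = 35.27 g ÷ 44.09 g/mol = 0.799955 mol
Mole ratio: 3 mol CO2 / 1 mol C3H8
Moles of CO2 = 0.799955 × (3/1) = 2.39986 mol
Theoretical yield = 2.39986 mol × 44.01 g/mol = 105.62 g
Actual yield = 94 g
Percent yield = (94 / 105.62) × 100% = 89.0%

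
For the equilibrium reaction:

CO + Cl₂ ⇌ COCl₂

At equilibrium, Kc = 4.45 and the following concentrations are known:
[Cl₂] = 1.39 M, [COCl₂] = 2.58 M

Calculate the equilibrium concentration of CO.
[CO] = 0.4171 M

Kc = ([COCl₂]) / ([CO] × [Cl₂]) = 4.45
[CO]^1 = (product terms)/(Kc · other reactant terms) = 2.58 / (4.45 · 1.39) = 0.4171
[CO] = 0.4171 M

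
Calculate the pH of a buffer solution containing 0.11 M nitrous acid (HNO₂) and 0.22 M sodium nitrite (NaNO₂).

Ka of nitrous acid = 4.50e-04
pH = 3.65

pKa = -log(4.50e-04) = 3.35. pH = pKa + log([A⁻]/[HA]) = 3.35 + log(0.22/0.11)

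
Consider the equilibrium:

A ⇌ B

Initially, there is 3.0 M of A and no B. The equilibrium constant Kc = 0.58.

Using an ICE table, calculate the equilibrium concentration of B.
[B] = 1.101 M

ICE: [A] = 3.0 − x, [B] = x.
Kc = x/(3.0 − x) = 0.58 ⇒ x = 0.58·3.0/(1 + 0.58) = 1.74/1.58 = 1.101.
[B] = x = 1.101 M.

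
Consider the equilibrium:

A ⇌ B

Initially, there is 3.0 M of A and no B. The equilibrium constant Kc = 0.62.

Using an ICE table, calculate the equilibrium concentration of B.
[B] = 1.148 M

ICE: [A] = 3.0 − x, [B] = x.
Kc = x/(3.0 − x) = 0.62 ⇒ x = 0.62·3.0/(1 + 0.62) = 1.86/1.62 = 1.148.
[B] = x = 1.148 M.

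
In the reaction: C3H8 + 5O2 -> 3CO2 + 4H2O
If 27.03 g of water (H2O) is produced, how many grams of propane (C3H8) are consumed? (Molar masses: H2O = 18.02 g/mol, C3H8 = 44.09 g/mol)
Moles of H2O = 27.03 g ÷ 18.02 g/mol = 1.5 mol
Mole ratio: 1 mol C3H8 / 4 mol H2O
Moles of C3H8 = 1.5 × (1/4) = 0.375 mol
Mass of C3H8 = 0.375 mol × 44.09 g/mol = 16.53 g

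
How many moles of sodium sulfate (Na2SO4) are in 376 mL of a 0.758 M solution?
Moles = Molarity × Volume (L)
Moles = 0.758 M × 0.376 L = 0.285 mol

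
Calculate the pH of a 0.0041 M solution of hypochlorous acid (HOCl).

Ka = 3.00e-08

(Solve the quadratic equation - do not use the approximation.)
pH = 4.96

x² + Ka×x - Ka×C = 0. Using quadratic formula: [H⁺] = 1.1076e-05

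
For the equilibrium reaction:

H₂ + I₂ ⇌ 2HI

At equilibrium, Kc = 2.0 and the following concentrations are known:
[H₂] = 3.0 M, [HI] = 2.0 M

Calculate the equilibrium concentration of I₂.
[I₂] = 0.6667 M

Kc = ([HI]^2) / ([H₂] × [I₂]) = 2.0
[I₂]^1 = (product terms)/(Kc · other reactant terms) = 4 / (2.0 · 3) = 0.66667
[I₂] = 0.6667 M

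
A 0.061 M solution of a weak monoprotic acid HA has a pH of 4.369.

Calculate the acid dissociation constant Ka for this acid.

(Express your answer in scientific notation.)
K_a = 3.00e-08

[H⁺] = 10^(−pH) = 10^(−4.369) = 4.276e-05 M. For HA ⇌ H⁺ + A⁻, Ka = x²/(C − x) = (4.276e-05)²/(0.061 − 4.276e-05) = 3.00e-08.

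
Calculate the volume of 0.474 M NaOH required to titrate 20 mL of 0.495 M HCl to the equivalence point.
V_{base} = 20.9 mL

At equivalence: moles acid = moles base.
moles HCl = 0.495 M × 0.02 L = 0.0099 mol
V_NaOH = 0.0099 mol ÷ 0.474 M = 0.02089 L = 20.9 mL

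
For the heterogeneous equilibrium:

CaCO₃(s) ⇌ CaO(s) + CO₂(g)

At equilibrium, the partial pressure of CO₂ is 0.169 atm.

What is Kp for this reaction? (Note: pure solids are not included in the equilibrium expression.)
K_p = 0.169

Solids (CaCO₃, CaO) have activity 1 and are excluded.
Kp = P(CO₂) = 0.169.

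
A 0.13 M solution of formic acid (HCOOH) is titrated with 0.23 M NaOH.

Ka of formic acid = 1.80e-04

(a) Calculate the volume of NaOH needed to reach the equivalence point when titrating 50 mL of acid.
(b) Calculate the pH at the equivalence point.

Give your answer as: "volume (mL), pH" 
V = 28.3 mL, pH = 8.33

(a) At equivalence: moles acid = moles base.
moles acid = 0.13 × 0.05 = 0.0065 mol; V_NaOH = 0.0065/0.23 = 0.02826 L = 28.3 mL.
(b) At equivalence, all acid → conjugate base A⁻ at [A⁻] = 0.0065/0.07826 = 0.08306 M.
Kb = Kw/Ka = 1.0e-14/1.80e-04 = 5.556e-11; [OH⁻] = √(Kb·[A⁻]) = 2.148e-06; pOH = 5.67; pH = 14 − pOH = 8.33.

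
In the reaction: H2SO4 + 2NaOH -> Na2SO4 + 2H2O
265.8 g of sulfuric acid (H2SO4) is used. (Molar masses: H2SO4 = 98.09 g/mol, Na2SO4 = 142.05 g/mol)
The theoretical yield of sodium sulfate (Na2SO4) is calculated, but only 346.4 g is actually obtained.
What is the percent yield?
Moles of H2SO4 = 265.8 g ÷ 98.09 g/mol = 2.70976 mol
Mole ratio: 1 mol Na2SO4 / 1 mol H2SO4
Moles of Na2SO4 = 2.70976 × (1/1) = 2.70976 mol
Theoretical yield = 2.70976 mol × 142.05 g/mol = 384.92 g
Actual yield = 346.4 g
Percent yield = (346.4 / 384.92) × 100% = 90.0%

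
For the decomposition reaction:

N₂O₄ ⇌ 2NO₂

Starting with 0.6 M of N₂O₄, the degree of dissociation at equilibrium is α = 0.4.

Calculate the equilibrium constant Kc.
K_c = 0.6400

x = α·[A]₀ = 0.4 × 0.6 = 0.24 M dissociated.
At eq: [N₂O₄] = 0.6 − 0.24 = 0.36 M; [NO₂] = 2x = 0.48 M.
Kc = [NO₂]²/[N₂O₄] = (0.48)²/0.36 = 0.64.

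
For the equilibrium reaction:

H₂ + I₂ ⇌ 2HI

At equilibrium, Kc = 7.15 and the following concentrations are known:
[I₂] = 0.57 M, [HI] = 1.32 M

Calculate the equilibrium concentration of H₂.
[H₂] = 0.4275 M

Kc = ([HI]^2) / ([H₂] × [I₂]) = 7.15
[H₂]^1 = (product terms)/(Kc · other reactant terms) = 1.7424 / (7.15 · 0.57) = 0.42753
[H₂] = 0.4275 M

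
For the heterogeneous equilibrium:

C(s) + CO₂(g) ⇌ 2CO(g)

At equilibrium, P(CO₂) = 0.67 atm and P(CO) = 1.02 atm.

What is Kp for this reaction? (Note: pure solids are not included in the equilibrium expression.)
K_p = 1.553

Solid C is excluded.
Kp = P(CO)²/P(CO₂) = (1.02)²/0.67 = 1.04/0.67 = 1.553.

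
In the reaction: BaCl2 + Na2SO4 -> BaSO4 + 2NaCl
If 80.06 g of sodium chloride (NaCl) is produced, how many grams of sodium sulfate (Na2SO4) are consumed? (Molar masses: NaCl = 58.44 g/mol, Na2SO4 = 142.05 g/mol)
Moles of NaCl = 80.06 g ÷ 58.44 g/mol = 1.36995 mol
Mole ratio: 1 mol Na2SO4 / 2 mol NaCl
Moles of Na2SO4 = 1.36995 × (1/2) = 0.684976 mol
Mass of Na2SO4 = 0.684976 mol × 142.05 g/mol = 97.3 g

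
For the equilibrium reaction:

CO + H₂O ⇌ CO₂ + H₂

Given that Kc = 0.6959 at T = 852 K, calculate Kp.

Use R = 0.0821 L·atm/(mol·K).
K_p = 0.6959

Δn = (moles gaseous products) − (moles gaseous reactants) = 0
T = 852 K; RT = 0.0821 × 852 = 69.9492
Kp = Kc·(RT)^Δn = 0.6959 × (69.9492)^0 = 0.6959 × 1 = 0.6959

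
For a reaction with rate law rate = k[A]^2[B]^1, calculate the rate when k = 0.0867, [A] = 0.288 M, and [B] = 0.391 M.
0.002812 M/s

rate = k·[A]^2·[B]^1 = 0.0867·(0.288)^2·(0.391)^1 = 0.0867·0.082944·0.391 = 0.002812 M/s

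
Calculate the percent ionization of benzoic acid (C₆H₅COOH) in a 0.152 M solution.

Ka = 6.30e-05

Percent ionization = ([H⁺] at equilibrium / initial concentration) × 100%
Percent ionization = 2.02%

Let x = [H⁺]. Ka = x²/(C - x) ⇒ x² + (6.30e-05)x - (6.30e-05)(0.152) = 0. x = 3.0632e-03. Percent = (3.0632e-03/0.152) × 100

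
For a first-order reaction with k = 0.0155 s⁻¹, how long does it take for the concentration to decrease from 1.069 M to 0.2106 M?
104.81 s

From ln[A] = ln[A]₀ - k·t: t = ln([A]₀/[A])/k = ln(1.069/0.2106)/0.0155 = ln(5.0760)/0.0155 = 1.6245/0.0155 = 104.81 s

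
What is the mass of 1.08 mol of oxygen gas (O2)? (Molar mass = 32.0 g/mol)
Mass = 1.08 mol × 32.0 g/mol = 34.56 g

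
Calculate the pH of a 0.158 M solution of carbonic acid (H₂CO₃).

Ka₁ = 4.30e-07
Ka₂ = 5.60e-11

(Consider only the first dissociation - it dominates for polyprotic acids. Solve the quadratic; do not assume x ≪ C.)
pH = 3.58

x² + Ka₁·x − Ka₁·C = 0 with Ka₁ = 4.30e-07, C = 0.158.
x = (−Ka₁ + √(Ka₁² + 4·Ka₁·C))/2 = 2.6044e-04 M, so pH = 3.58.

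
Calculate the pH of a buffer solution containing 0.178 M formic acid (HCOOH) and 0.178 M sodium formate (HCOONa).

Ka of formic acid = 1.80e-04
pH = 3.74

pKa = -log(1.80e-04) = 3.74. pH = pKa + log([A⁻]/[HA]) = 3.74 + log(0.178/0.178)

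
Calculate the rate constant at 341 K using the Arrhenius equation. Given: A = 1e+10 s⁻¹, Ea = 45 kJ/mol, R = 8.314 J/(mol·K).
1.28e+03 s⁻¹

k = A·exp(-Ea/(R·T)) = 1e+10·exp(-45000/(8.314·341)) = 1e+10·exp(-15.8726) = 1e+10·1.2783e-07 = 1.28e+03 s⁻¹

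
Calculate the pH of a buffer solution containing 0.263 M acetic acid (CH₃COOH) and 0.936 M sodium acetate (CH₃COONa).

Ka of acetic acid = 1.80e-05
pH = 5.30

pKa = -log(1.80e-05) = 4.74. pH = pKa + log([A⁻]/[HA]) = 4.74 + log(0.936/0.263)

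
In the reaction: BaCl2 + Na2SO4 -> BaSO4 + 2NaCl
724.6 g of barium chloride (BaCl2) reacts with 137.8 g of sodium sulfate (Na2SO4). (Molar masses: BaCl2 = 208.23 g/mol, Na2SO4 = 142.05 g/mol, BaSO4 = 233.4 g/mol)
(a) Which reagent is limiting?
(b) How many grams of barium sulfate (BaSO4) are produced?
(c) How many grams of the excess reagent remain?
(a) Na2SO4, (b) 226.4 g, (c) 522.6 g

Moles of BaCl2 = 724.6 g ÷ 208.23 g/mol = 3.47981 mol
Moles of Na2SO4 = 137.8 g ÷ 142.05 g/mol = 0.970081 mol
Moles ÷ coefficient: BaCl2: 3.47981/1 = 3.48, Na2SO4: 0.970081/1 = 0.9701
(a) Na2SO4 has the smaller value, so Na2SO4 is the limiting reagent.
(b) Moles of BaSO4 = 0.970081 mol Na2SO4 × (1/1) = 0.970081 mol; mass = 0.970081 mol × 233.4 g/mol = 226.4 g
(c) BaCl2 consumed = 0.970081 × (1/1) = 0.970081 mol; remaining = 3.47981 − 0.970081 = 2.50973 mol; mass = 2.50973 mol × 208.23 g/mol = 522.6 g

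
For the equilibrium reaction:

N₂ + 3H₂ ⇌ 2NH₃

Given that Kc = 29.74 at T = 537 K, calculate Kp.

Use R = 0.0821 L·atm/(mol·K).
K_p = 0.0153

Δn = (moles gaseous products) − (moles gaseous reactants) = -2
T = 537 K; RT = 0.0821 × 537 = 44.0877
Kp = Kc·(RT)^Δn = 29.74 × (44.0877)^-2 = 29.74 × 0.000514476 = 0.0153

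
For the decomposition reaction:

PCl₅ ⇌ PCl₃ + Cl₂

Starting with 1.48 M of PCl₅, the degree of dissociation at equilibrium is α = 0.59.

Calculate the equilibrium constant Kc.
K_c = 1.2566

x = α·[A]₀ = 0.59 × 1.48 = 0.8732 M dissociated.
At eq: [PCl₅] = 1.48 − 0.8732 = 0.6068 M; [PCl₃] = [Cl₂] = x = 0.8732 M.
Kc = [PCl₃][Cl₂]/[PCl₅] = (0.8732)²/0.6068 = 1.257.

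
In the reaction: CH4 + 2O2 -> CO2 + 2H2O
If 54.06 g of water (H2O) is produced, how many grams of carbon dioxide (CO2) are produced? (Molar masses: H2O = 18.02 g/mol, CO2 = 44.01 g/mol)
Moles of H2O = 54.06 g ÷ 18.02 g/mol = 3 mol
Mole ratio: 1 mol CO2 / 2 mol H2O
Moles of CO2 = 3 × (1/2) = 1.5 mol
Mass of CO2 = 1.5 mol × 44.01 g/mol = 66.02 g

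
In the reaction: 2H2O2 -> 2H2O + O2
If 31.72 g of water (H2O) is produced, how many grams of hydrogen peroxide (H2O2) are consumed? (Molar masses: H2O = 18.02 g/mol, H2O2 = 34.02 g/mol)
Moles of H2O = 31.72 g ÷ 18.02 g/mol = 1.76027 mol
Mole ratio: 2 mol H2O2 / 2 mol H2O
Moles of H2O2 = 1.76027 × (2/2) = 1.76027 mol
Mass of H2O2 = 1.76027 mol × 34.02 g/mol = 59.88 g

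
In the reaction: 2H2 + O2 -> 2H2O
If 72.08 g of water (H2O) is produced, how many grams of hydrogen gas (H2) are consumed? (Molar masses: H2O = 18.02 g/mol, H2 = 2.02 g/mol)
Moles of H2O = 72.08 g ÷ 18.02 g/mol = 4 mol
Mole ratio: 2 mol H2 / 2 mol H2O
Moles of H2 = 4 × (2/2) = 4 mol
Mass of H2 = 4 mol × 2.02 g/mol = 8.08 g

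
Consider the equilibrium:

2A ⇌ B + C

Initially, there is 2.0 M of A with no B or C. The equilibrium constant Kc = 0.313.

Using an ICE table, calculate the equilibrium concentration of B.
[B] = 0.528 M

ICE: [A] = 2.0 − 2x, [B] = [C] = x.
Kc = x²/(2.0 − 2x)² = 0.313 ⇒ √Kc = x/(2.0 − 2x).
x = √0.313·2.0/(1 + 2√0.313) = 0.55946·2.0/2.1189 = 0.52806.
[B] = x = 0.528 M.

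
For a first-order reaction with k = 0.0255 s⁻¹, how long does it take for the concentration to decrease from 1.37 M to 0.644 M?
29.60 s

From ln[A] = ln[A]₀ - k·t: t = ln([A]₀/[A])/k = ln(1.37/0.644)/0.0255 = ln(2.1273)/0.0255 = 0.7549/0.0255 = 29.60 s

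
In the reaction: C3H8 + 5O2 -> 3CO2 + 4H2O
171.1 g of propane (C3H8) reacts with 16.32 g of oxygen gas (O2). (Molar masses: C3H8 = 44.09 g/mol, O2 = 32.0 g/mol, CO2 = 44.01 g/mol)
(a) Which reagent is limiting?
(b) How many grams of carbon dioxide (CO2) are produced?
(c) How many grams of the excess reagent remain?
(a) O2, (b) 13.47 g, (c) 166.6 g

Moles of C3H8 = 171.1 g ÷ 44.09 g/mol = 3.8807 mol
Moles of O2 = 16.32 g ÷ 32.0 g/mol = 0.51 mol
Moles ÷ coefficient: C3H8: 3.8807/1 = 3.881, O2: 0.51/5 = 0.102
(a) O2 has the smaller value, so O2 is the limiting reagent.
(b) Moles of CO2 = 0.51 mol O2 × (3/5) = 0.306 mol; mass = 0.306 mol × 44.01 g/mol = 13.47 g
(c) C3H8 consumed = 0.51 × (1/5) = 0.102 mol; remaining = 3.8807 − 0.102 = 3.7787 mol; mass = 3.7787 mol × 44.09 g/mol = 166.6 g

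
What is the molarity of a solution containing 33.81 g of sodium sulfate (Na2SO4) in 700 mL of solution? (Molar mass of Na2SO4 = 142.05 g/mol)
Moles of Na2SO4 = 33.81 g ÷ 142.05 g/mol = 0.238015 mol
Volume = 700 mL = 0.7 L
Molarity = 0.238015 mol ÷ 0.7 L = 0.34 M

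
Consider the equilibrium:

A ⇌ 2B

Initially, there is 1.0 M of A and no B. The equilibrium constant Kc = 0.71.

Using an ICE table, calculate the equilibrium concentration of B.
[B] = 0.684 M

ICE: [A] = 1.0 − x, [B] = 2x.
Kc = (2x)²/(1.0 − x) = 0.71 ⇒ 4x² + 0.71x − 0.71 = 0.
x = (−0.71 + √(0.71² + 4·4·0.71))/(2·4) = (−0.71 + √11.864)/8 = 0.3418.
[B] = 2x = 0.684 M.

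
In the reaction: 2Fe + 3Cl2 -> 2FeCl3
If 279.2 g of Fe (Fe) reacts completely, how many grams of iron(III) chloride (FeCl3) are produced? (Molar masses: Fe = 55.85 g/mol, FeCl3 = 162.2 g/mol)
Moles of Fe = 279.2 g ÷ 55.85 g/mol = 4.9991 mol
Mole ratio: 2 mol FeCl3 / 2 mol Fe
Moles of FeCl3 = 4.9991 × (2/2) = 4.9991 mol
Mass of FeCl3 = 4.9991 mol × 162.2 g/mol = 810.9 g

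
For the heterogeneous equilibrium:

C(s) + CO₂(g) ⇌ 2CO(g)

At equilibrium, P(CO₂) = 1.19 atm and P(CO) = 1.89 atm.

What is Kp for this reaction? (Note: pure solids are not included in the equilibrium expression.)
K_p = 3.002

Solid C is excluded.
Kp = P(CO)²/P(CO₂) = (1.89)²/1.19 = 3.572/1.19 = 3.002.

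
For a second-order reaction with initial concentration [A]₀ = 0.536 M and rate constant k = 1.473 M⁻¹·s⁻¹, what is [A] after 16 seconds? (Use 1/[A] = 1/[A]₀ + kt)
0.0393 M

1/[A] = 1/[A]₀ + k·t = 1/0.536 + (1.473)·(16) = 1.8657 + 23.5680 = 25.4337
[A] = 1/25.4337 = 0.0393 M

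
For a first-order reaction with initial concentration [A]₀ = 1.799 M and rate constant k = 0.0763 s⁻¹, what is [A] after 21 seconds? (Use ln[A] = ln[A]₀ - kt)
0.3624 M

ln[A] = ln[A]₀ - k·t = ln(1.799) - (0.0763)·(21) = 0.5872 - 1.6023 = -1.0151
[A] = e^(-1.0151) = 0.3624 M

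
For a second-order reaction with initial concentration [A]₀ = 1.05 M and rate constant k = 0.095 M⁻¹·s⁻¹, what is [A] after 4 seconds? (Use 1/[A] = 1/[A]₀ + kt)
0.7505 M

1/[A] = 1/[A]₀ + k·t = 1/1.05 + (0.095)·(4) = 0.9524 + 0.3800 = 1.3324
[A] = 1/1.3324 = 0.7505 M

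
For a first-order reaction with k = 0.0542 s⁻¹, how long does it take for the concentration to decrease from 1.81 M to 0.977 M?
11.38 s

From ln[A] = ln[A]₀ - k·t: t = ln([A]₀/[A])/k = ln(1.81/0.977)/0.0542 = ln(1.8526)/0.0542 = 0.6166/0.0542 = 11.38 s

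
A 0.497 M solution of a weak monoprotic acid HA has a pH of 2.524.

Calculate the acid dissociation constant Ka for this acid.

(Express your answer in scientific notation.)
K_a = 1.81e-05

[H⁺] = 10^(−pH) = 10^(−2.524) = 2.992e-03 M. For HA ⇌ H⁺ + A⁻, Ka = x²/(C − x) = (2.992e-03)²/(0.497 − 2.992e-03) = 1.81e-05.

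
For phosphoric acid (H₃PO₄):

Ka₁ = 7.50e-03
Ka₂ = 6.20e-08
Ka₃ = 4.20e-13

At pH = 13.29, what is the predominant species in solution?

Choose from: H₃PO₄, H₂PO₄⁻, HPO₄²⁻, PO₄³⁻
PO₄³⁻

pKa1 = 2.12, pKa2 = 7.21, pKa3 = 12.38. Each pKa is the crossover between adjacent species; pH = 13.29 lies in the region where PO₄³⁻ predominates.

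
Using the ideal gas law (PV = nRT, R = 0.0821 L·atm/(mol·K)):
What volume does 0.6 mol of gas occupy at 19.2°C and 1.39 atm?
T = 19.2°C + 273.15 = 292.35 K
V = nRT/P = (0.6 × 0.0821 × 292.35) / 1.39
V = 10.36 L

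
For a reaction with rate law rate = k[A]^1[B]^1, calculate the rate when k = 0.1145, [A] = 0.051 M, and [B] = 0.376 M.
0.002196 M/s

rate = k·[A]^1·[B]^1 = 0.1145·(0.051)^1·(0.376)^1 = 0.1145·0.051·0.376 = 0.002196 M/s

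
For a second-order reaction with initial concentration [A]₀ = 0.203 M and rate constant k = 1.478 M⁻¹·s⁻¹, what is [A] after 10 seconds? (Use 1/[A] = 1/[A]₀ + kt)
0.0507 M

1/[A] = 1/[A]₀ + k·t = 1/0.203 + (1.478)·(10) = 4.9261 + 14.7800 = 19.7061
[A] = 1/19.7061 = 0.0507 M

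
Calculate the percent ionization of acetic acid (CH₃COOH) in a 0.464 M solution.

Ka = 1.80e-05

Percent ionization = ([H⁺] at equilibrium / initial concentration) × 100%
Percent ionization = 0.621%

Let x = [H⁺]. Ka = x²/(C - x) ⇒ x² + (1.80e-05)x - (1.80e-05)(0.464) = 0. x = 2.8810e-03. Percent = (2.8810e-03/0.464) × 100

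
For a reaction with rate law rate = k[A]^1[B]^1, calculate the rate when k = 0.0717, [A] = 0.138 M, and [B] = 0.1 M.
0.0009895 M/s

rate = k·[A]^1·[B]^1 = 0.0717·(0.138)^1·(0.1)^1 = 0.0717·0.138·0.1 = 0.0009895 M/s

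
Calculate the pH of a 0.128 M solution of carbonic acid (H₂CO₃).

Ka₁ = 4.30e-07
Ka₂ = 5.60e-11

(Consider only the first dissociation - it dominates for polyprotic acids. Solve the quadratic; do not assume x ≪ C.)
pH = 3.63

x² + Ka₁·x − Ka₁·C = 0 with Ka₁ = 4.30e-07, C = 0.128.
x = (−Ka₁ + √(Ka₁² + 4·Ka₁·C))/2 = 2.3439e-04 M, so pH = 3.63.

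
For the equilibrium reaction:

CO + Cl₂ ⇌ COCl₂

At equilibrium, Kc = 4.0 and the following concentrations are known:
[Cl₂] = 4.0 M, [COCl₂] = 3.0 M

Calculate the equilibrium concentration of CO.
[CO] = 0.1875 M

Kc = ([COCl₂]) / ([CO] × [Cl₂]) = 4.0
[CO]^1 = (product terms)/(Kc · other reactant terms) = 3 / (4.0 · 4) = 0.1875
[CO] = 0.1875 M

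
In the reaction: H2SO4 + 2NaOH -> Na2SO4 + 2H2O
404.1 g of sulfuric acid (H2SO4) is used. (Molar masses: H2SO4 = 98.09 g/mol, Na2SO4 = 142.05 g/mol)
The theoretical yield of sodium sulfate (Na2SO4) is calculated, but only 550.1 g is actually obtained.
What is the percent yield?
Moles of H2SO4 = 404.1 g ÷ 98.09 g/mol = 4.11969 mol
Mole ratio: 1 mol Na2SO4 / 1 mol H2SO4
Moles of Na2SO4 = 4.11969 × (1/1) = 4.11969 mol
Theoretical yield = 4.11969 mol × 142.05 g/mol = 585.2 g
Actual yield = 550.1 g
Percent yield = (550.1 / 585.2) × 100% = 94.0%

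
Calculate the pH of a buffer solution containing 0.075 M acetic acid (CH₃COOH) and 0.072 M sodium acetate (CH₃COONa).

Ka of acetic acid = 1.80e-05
pH = 4.73

pKa = -log(1.80e-05) = 4.74. pH = pKa + log([A⁻]/[HA]) = 4.74 + log(0.072/0.075)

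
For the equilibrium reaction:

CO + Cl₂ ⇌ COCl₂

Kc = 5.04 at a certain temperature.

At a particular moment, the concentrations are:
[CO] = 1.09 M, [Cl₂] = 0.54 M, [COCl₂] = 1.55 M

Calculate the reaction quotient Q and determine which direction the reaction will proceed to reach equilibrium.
Q = 2.633, Q < K, reaction proceeds forward (toward products)

Q = ([COCl₂]) / ([CO] × [Cl₂])
  = ((1.55)) / ((1.09)·(0.54)) = 1.55/0.5886 = 2.633
Since Q = 2.633 < Kc = 5.04, the reaction proceeds forward (toward products) to reach equilibrium.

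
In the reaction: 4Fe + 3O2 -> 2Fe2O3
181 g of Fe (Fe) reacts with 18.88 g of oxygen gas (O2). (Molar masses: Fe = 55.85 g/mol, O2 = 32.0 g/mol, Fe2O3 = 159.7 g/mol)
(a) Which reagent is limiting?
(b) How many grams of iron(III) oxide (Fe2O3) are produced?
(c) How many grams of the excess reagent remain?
(a) O2, (b) 62.82 g, (c) 137.1 g

Moles of Fe = 181 g ÷ 55.85 g/mol = 3.24082 mol
Moles of O2 = 18.88 g ÷ 32.0 g/mol = 0.59 mol
Moles ÷ coefficient: Fe: 3.24082/4 = 0.8102, O2: 0.59/3 = 0.1967
(a) O2 has the smaller value, so O2 is the limiting reagent.
(b) Moles of Fe2O3 = 0.59 mol O2 × (2/3) = 0.393333 mol; mass = 0.393333 mol × 159.7 g/mol = 62.82 g
(c) Fe consumed = 0.59 × (4/3) = 0.786667 mol; remaining = 3.24082 − 0.786667 = 2.45416 mol; mass = 2.45416 mol × 55.85 g/mol = 137.1 g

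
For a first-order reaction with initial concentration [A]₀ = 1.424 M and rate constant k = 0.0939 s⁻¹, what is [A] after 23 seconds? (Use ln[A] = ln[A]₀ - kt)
0.1643 M

ln[A] = ln[A]₀ - k·t = ln(1.424) - (0.0939)·(23) = 0.3535 - 2.1597 = -1.8062
[A] = e^(-1.8062) = 0.1643 M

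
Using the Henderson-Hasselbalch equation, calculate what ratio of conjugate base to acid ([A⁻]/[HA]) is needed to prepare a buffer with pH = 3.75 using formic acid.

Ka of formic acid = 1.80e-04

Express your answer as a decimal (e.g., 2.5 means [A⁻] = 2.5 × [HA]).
[A⁻]/[HA] = 1.012

pKa = −log(1.80e-04) = 3.7447. pH = pKa + log([A⁻]/[HA]). 3.75 = 3.7447 + log(ratio). log(ratio) = 3.75 − 3.7447 = 0.0053. ratio = 10^(0.0053) = 1.012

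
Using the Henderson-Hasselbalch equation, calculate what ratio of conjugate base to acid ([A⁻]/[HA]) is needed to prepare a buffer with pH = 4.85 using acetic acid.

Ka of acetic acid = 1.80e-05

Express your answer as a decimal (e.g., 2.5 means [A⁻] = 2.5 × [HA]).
[A⁻]/[HA] = 1.274

pKa = −log(1.80e-05) = 4.7447. pH = pKa + log([A⁻]/[HA]). 4.85 = 4.7447 + log(ratio). log(ratio) = 4.85 − 4.7447 = 0.1053. ratio = 10^(0.1053) = 1.274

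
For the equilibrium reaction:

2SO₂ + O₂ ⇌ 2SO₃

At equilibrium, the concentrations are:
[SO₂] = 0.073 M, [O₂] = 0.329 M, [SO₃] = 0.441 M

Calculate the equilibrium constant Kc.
K_c = 1.11e+02

Kc = ([SO₃]^2) / ([SO₂]^2 × [O₂])
   = ((0.441)^2) / ((0.073)^2·(0.329))
   = 0.19448 / 0.0017532 = 1.11e+02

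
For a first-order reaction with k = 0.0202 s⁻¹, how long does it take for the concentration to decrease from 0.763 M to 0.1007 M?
100.25 s

From ln[A] = ln[A]₀ - k·t: t = ln([A]₀/[A])/k = ln(0.763/0.1007)/0.0202 = ln(7.5770)/0.0202 = 2.0251/0.0202 = 100.25 s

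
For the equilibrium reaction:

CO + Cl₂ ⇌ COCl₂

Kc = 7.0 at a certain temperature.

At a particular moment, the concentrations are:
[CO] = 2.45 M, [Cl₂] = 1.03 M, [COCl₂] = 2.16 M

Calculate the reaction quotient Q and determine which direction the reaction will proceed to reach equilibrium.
Q = 0.856, Q < K, reaction proceeds forward (toward products)

Q = ([COCl₂]) / ([CO] × [Cl₂])
  = ((2.16)) / ((2.45)·(1.03)) = 2.16/2.5235 = 0.856
Since Q = 0.856 < Kc = 7.0, the reaction proceeds forward (toward products) to reach equilibrium.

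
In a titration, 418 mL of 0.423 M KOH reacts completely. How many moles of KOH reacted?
Moles = Molarity × Volume (L)
Moles = 0.423 M × 0.418 L = 0.1768 mol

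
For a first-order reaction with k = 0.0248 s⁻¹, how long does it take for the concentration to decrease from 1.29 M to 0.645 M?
27.95 s

From ln[A] = ln[A]₀ - k·t: t = ln([A]₀/[A])/k = ln(1.29/0.645)/0.0248 = ln(2.0000)/0.0248 = 0.6931/0.0248 = 27.95 s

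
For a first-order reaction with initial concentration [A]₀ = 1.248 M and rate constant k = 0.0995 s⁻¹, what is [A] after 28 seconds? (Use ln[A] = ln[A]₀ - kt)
0.0770 M

ln[A] = ln[A]₀ - k·t = ln(1.248) - (0.0995)·(28) = 0.2215 - 2.7860 = -2.5645
[A] = e^(-2.5645) = 0.0770 M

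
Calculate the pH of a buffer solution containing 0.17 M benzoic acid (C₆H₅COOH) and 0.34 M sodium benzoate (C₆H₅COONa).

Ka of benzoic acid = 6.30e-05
pH = 4.50

pKa = -log(6.30e-05) = 4.20. pH = pKa + log([A⁻]/[HA]) = 4.20 + log(0.34/0.17)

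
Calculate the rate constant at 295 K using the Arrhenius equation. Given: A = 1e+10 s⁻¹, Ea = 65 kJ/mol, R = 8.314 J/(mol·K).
3.09e-02 s⁻¹

k = A·exp(-Ea/(R·T)) = 1e+10·exp(-65000/(8.314·295)) = 1e+10·exp(-26.5022) = 1e+10·3.0921e-12 = 3.09e-02 s⁻¹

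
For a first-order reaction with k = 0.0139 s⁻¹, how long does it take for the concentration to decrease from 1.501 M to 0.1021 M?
193.38 s

From ln[A] = ln[A]₀ - k·t: t = ln([A]₀/[A])/k = ln(1.501/0.1021)/0.0139 = ln(14.7013)/0.0139 = 2.6879/0.0139 = 193.38 s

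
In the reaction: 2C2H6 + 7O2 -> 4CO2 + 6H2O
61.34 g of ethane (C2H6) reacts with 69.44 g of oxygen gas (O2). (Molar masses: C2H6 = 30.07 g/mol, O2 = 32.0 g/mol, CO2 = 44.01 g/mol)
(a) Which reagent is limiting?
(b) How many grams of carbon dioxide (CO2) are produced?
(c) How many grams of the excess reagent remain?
(a) O2, (b) 54.57 g, (c) 42.7 g

Moles of C2H6 = 61.34 g ÷ 30.07 g/mol = 2.03991 mol
Moles of O2 = 69.44 g ÷ 32.0 g/mol = 2.17 mol
Moles ÷ coefficient: C2H6: 2.03991/2 = 1.02, O2: 2.17/7 = 0.31
(a) O2 has the smaller value, so O2 is the limiting reagent.
(b) Moles of CO2 = 2.17 mol O2 × (4/7) = 1.24 mol; mass = 1.24 mol × 44.01 g/mol = 54.57 g
(c) C2H6 consumed = 2.17 × (2/7) = 0.62 mol; remaining = 2.03991 − 0.62 = 1.41991 mol; mass = 1.41991 mol × 30.07 g/mol = 42.7 g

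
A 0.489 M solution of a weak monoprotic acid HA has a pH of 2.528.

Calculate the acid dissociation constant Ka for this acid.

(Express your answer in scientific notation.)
K_a = 1.81e-05

[H⁺] = 10^(−pH) = 10^(−2.528) = 2.965e-03 M. For HA ⇌ H⁺ + A⁻, Ka = x²/(C − x) = (2.965e-03)²/(0.489 − 2.965e-03) = 1.81e-05.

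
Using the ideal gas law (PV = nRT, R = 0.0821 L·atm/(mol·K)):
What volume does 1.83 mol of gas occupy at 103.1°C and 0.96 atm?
T = 103.1°C + 273.15 = 376.25 K
V = nRT/P = (1.83 × 0.0821 × 376.25) / 0.96
V = 58.88 L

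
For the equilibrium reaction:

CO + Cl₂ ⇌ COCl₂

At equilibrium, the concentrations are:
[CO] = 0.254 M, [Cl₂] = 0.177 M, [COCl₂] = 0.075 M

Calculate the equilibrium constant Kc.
K_c = 1.6682

Kc = ([COCl₂]) / ([CO] × [Cl₂])
   = ((0.075)) / ((0.254)·(0.177))
   = 0.075 / 0.044958 = 1.6682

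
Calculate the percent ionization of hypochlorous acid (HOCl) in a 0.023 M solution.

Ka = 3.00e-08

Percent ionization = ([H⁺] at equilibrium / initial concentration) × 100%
Percent ionization = 0.114%

Let x = [H⁺]. Ka = x²/(C - x) ⇒ x² + (3.00e-08)x - (3.00e-08)(0.023) = 0. x = 2.6253e-05. Percent = (2.6253e-05/0.023) × 100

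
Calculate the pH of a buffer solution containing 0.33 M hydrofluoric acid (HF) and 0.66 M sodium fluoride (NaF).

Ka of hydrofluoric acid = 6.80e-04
pH = 3.47

pKa = -log(6.80e-04) = 3.17. pH = pKa + log([A⁻]/[HA]) = 3.17 + log(0.66/0.33)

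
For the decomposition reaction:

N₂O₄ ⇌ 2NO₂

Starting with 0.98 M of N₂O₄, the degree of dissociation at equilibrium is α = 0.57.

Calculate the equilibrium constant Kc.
K_c = 2.9619

x = α·[A]₀ = 0.57 × 0.98 = 0.5586 M dissociated.
At eq: [N₂O₄] = 0.98 − 0.5586 = 0.4214 M; [NO₂] = 2x = 1.117 M.
Kc = [NO₂]²/[N₂O₄] = (1.117)²/0.4214 = 2.962.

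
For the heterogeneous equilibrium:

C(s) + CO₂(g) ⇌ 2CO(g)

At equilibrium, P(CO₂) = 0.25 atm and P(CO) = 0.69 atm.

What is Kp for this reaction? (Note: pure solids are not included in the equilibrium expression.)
K_p = 1.904

Solid C is excluded.
Kp = P(CO)²/P(CO₂) = (0.69)²/0.25 = 0.4761/0.25 = 1.904.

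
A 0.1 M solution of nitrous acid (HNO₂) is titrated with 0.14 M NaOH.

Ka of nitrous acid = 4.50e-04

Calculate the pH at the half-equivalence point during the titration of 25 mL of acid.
pH = pKa = 3.35

At the half-equivalence point, [HA] = [A⁻], so by Henderson–Hasselbalch pH = pKa + log(1) = pKa.
pKa = −log(4.50e-04) = 3.35.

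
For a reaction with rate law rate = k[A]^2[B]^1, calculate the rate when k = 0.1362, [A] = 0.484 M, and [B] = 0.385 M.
0.01228 M/s

rate = k·[A]^2·[B]^1 = 0.1362·(0.484)^2·(0.385)^1 = 0.1362·0.234256·0.385 = 0.01228 M/s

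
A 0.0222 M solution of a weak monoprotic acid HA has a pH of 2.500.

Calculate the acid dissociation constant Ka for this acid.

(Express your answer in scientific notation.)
K_a = 5.25e-04

[H⁺] = 10^(−pH) = 10^(−2.500) = 3.162e-03 M. For HA ⇌ H⁺ + A⁻, Ka = x²/(C − x) = (3.162e-03)²/(0.0222 − 3.162e-03) = 5.25e-04.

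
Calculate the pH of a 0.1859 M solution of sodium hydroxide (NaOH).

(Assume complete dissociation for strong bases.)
pH = 13.27

[OH⁻] = 0.1859 M for strong base. pOH = -log[OH⁻] = 0.73, pH = 14 - pOH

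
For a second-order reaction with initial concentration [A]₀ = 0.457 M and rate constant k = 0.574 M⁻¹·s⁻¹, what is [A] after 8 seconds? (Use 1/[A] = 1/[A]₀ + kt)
0.1475 M

1/[A] = 1/[A]₀ + k·t = 1/0.457 + (0.574)·(8) = 2.1882 + 4.5920 = 6.7802
[A] = 1/6.7802 = 0.1475 M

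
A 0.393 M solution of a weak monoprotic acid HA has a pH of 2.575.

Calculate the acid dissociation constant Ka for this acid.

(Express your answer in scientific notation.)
K_a = 1.81e-05

[H⁺] = 10^(−pH) = 10^(−2.575) = 2.661e-03 M. For HA ⇌ H⁺ + A⁻, Ka = x²/(C − x) = (2.661e-03)²/(0.393 − 2.661e-03) = 1.81e-05.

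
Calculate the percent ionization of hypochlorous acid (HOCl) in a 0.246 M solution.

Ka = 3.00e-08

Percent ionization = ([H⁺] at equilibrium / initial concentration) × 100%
Percent ionization = 0.0349%

Let x = [H⁺]. Ka = x²/(C - x) ⇒ x² + (3.00e-08)x - (3.00e-08)(0.246) = 0. x = 8.5892e-05. Percent = (8.5892e-05/0.246) × 100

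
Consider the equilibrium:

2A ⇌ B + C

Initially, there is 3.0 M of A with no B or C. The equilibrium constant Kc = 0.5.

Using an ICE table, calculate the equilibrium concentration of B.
[B] = 0.879 M

ICE: [A] = 3.0 − 2x, [B] = [C] = x.
Kc = x²/(3.0 − 2x)² = 0.5 ⇒ √Kc = x/(3.0 − 2x).
x = √0.5·3.0/(1 + 2√0.5) = 0.70711·3.0/2.4142 = 0.87868.
[B] = x = 0.879 M.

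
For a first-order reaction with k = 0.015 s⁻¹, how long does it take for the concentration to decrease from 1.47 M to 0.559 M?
64.46 s

From ln[A] = ln[A]₀ - k·t: t = ln([A]₀/[A])/k = ln(1.47/0.559)/0.015 = ln(2.6297)/0.015 = 0.9669/0.015 = 64.46 s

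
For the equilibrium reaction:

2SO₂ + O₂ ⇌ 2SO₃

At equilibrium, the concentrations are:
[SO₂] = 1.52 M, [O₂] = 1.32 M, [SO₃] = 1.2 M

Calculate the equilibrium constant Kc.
K_c = 0.4722

Kc = ([SO₃]^2) / ([SO₂]^2 × [O₂])
   = ((1.2)^2) / ((1.52)^2·(1.32))
   = 1.44 / 3.0497 = 0.4722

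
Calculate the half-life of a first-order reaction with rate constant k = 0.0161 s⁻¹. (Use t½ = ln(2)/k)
43.05 s

t½ = ln(2)/k = 0.6931/0.0161 = 43.05 s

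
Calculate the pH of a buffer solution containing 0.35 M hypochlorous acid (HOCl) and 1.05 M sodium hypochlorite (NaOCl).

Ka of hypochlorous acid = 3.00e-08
pH = 8.00

pKa = -log(3.00e-08) = 7.52. pH = pKa + log([A⁻]/[HA]) = 7.52 + log(1.05/0.35)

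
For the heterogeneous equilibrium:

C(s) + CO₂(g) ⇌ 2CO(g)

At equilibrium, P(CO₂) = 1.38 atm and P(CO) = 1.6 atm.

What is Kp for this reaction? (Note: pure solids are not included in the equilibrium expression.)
K_p = 1.855

Solid C is excluded.
Kp = P(CO)²/P(CO₂) = (1.6)²/1.38 = 2.56/1.38 = 1.855.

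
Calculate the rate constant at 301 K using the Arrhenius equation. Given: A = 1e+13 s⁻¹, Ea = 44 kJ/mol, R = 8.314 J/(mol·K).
2.31e+05 s⁻¹

k = A·exp(-Ea/(R·T)) = 1e+13·exp(-44000/(8.314·301)) = 1e+13·exp(-17.5823) = 1e+13·2.3126e-08 = 2.31e+05 s⁻¹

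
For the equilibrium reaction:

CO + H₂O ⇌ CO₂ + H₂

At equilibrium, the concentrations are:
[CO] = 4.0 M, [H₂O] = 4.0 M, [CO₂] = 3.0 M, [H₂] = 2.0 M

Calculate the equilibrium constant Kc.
K_c = 0.3750

Kc = ([CO₂] × [H₂]) / ([CO] × [H₂O])
   = ((3.0)·(2.0)) / ((4.0)·(4.0))
   = 6 / 16 = 0.3750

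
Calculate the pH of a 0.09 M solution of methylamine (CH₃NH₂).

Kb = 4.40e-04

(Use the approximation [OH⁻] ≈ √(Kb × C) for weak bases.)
pH = 11.80

[OH⁻] = √(Kb × C) = √(4.40e-04 × 0.09) = 6.2929e-03. pOH = 2.20, pH = 14 - pOH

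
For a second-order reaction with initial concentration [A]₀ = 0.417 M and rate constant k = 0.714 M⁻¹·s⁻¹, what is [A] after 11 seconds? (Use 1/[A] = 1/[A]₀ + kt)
0.0975 M

1/[A] = 1/[A]₀ + k·t = 1/0.417 + (0.714)·(11) = 2.3981 + 7.8540 = 10.2521
[A] = 1/10.2521 = 0.0975 M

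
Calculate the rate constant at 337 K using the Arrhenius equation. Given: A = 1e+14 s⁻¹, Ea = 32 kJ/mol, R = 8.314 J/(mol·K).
1.10e+09 s⁻¹

k = A·exp(-Ea/(R·T)) = 1e+14·exp(-32000/(8.314·337)) = 1e+14·exp(-11.4212) = 1e+14·1.0961e-05 = 1.10e+09 s⁻¹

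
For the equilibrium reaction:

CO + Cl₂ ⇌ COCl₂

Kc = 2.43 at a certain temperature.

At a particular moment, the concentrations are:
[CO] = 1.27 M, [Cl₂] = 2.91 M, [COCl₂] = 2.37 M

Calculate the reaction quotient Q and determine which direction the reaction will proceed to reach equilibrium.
Q = 0.641, Q < K, reaction proceeds forward (toward products)

Q = ([COCl₂]) / ([CO] × [Cl₂])
  = ((2.37)) / ((1.27)·(2.91)) = 2.37/3.6957 = 0.6413
Since Q = 0.6413 < Kc = 2.43, the reaction proceeds forward (toward products) to reach equilibrium.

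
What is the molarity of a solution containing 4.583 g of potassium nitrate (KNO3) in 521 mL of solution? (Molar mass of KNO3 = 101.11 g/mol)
Moles of KNO3 = 4.583 g ÷ 101.11 g/mol = 0.0453269 mol
Volume = 521 mL = 0.521 L
Molarity = 0.0453269 mol ÷ 0.521 L = 0.087 M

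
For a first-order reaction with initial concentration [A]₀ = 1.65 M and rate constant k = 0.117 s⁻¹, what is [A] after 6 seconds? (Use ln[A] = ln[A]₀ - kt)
0.8177 M

ln[A] = ln[A]₀ - k·t = ln(1.65) - (0.117)·(6) = 0.5008 - 0.7020 = -0.2012
[A] = e^(-0.2012) = 0.8177 M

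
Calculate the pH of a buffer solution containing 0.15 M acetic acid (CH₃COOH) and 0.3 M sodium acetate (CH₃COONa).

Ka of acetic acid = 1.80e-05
pH = 5.05

pKa = -log(1.80e-05) = 4.74. pH = pKa + log([A⁻]/[HA]) = 4.74 + log(0.3/0.15)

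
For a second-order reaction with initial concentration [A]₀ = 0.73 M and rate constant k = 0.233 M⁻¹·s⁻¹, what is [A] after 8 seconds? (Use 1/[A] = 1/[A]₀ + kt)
0.3092 M

1/[A] = 1/[A]₀ + k·t = 1/0.73 + (0.233)·(8) = 1.3699 + 1.8640 = 3.2339
[A] = 1/3.2339 = 0.3092 M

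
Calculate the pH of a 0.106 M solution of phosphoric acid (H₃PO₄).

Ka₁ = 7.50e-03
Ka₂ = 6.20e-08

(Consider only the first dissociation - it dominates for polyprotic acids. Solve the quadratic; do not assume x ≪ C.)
pH = 1.61

x² + Ka₁·x − Ka₁·C = 0 with Ka₁ = 7.50e-03, C = 0.106.
x = (−Ka₁ + √(Ka₁² + 4·Ka₁·C))/2 = 2.4694e-02 M, so pH = 1.61.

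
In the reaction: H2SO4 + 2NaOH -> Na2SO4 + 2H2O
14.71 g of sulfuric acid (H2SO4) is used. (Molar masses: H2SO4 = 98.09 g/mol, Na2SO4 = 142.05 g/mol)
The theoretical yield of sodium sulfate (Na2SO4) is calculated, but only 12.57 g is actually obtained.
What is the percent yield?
Moles of H2SO4 = 14.71 g ÷ 98.09 g/mol = 0.149964 mol
Mole ratio: 1 mol Na2SO4 / 1 mol H2SO4
Moles of Na2SO4 = 0.149964 × (1/1) = 0.149964 mol
Theoretical yield = 0.149964 mol × 142.05 g/mol = 21.302 g
Actual yield = 12.57 g
Percent yield = (12.57 / 21.302) × 100% = 59.0%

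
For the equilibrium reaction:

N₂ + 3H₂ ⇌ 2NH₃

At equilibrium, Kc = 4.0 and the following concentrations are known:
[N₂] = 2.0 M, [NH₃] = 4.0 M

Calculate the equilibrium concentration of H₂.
[H₂] = 1.2599 M

Kc = ([NH₃]^2) / ([N₂] × [H₂]^3) = 4.0
[H₂]^3 = (product terms)/(Kc · other reactant terms) = 16 / (4.0 · 2) = 2
[H₂] = (2)^(1/3) = 1.2599 M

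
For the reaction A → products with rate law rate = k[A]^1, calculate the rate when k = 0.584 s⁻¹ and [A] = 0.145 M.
0.08468 M/s

rate = k·[A]^1 = 0.584·(0.145)^1 = 0.584·0.145 = 0.08468 M/s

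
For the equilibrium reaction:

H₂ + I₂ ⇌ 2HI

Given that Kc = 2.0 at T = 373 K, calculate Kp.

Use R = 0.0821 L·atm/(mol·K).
K_p = 2.0000

Δn = (moles gaseous products) − (moles gaseous reactants) = 0
T = 373 K; RT = 0.0821 × 373 = 30.6233
Kp = Kc·(RT)^Δn = 2.0 × (30.6233)^0 = 2.0 × 1 = 2.0000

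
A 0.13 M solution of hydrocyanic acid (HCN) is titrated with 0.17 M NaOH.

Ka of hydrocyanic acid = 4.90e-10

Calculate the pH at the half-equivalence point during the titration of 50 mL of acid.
pH = pKa = 9.31

At the half-equivalence point, [HA] = [A⁻], so by Henderson–Hasselbalch pH = pKa + log(1) = pKa.
pKa = −log(4.90e-10) = 9.31.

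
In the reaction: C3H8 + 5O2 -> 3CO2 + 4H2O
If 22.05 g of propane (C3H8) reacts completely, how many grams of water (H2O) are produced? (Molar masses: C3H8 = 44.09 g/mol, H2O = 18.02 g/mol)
Moles of C3H8 = 22.05 g ÷ 44.09 g/mol = 0.500113 mol
Mole ratio: 4 mol H2O / 1 mol C3H8
Moles of H2O = 0.500113 × (4/1) = 2.00045 mol
Mass of H2O = 2.00045 mol × 18.02 g/mol = 36.05 g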